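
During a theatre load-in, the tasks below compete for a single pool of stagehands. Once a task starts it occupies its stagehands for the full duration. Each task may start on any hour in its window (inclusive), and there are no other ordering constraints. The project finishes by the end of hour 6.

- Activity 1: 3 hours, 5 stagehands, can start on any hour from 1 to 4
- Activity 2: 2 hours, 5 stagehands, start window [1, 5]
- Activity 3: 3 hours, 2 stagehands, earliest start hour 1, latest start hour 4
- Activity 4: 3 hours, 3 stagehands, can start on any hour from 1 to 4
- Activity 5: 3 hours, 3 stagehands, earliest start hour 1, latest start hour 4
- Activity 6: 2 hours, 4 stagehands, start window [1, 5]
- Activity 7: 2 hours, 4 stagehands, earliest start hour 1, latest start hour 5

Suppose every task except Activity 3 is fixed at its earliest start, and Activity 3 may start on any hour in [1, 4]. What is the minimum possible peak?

24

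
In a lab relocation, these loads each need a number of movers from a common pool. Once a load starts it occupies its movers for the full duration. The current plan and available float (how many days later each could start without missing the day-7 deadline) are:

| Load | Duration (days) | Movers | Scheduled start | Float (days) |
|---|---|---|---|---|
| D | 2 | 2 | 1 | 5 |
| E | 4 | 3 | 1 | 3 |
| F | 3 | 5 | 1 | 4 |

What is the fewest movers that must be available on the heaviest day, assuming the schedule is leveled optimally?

5

Early-start (D@1, E@1, F@1) gives peak 10: d1:10  d2:10  d3:8  d4:3  d5:0  d6:0  d7:0.
Shift F→5.
Schedule D@1, E@1, F@5: d1:5  d2:5  d3:3  d4:3  d5:5  d6:5  d7:5 — peak 5.
Total mover-days = 31 over 7 days ⇒ peak ≥ ⌈31/7⌉ = 5, so 5 is optimal.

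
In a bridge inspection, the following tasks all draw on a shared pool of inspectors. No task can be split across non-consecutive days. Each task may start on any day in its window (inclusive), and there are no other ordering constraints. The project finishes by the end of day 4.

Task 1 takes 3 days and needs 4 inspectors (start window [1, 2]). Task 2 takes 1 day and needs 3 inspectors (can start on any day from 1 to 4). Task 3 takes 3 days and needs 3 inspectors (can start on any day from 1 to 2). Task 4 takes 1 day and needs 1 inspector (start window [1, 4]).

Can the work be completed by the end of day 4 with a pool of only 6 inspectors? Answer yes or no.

no

Total inspector-days = 25; over 4 days the average is 25/4 > 6, so some day must exceed 6.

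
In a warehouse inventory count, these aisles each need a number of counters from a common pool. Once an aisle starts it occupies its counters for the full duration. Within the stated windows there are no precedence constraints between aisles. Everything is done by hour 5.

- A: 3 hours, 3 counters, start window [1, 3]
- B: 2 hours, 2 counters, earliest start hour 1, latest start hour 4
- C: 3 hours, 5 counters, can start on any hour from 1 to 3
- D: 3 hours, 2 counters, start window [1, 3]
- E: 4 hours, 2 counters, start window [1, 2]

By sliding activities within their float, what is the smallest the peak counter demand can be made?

12

Early-start (A@1, B@1, C@1, D@1, E@1) gives peak 14: h1:14  h2:14  h3:12  h4:2  h5:0.
Shift D→3.
Schedule A@1, B@1, C@1, D@3, E@1: h1:12  h2:12  h3:12  h4:4  h5:2 — peak 12.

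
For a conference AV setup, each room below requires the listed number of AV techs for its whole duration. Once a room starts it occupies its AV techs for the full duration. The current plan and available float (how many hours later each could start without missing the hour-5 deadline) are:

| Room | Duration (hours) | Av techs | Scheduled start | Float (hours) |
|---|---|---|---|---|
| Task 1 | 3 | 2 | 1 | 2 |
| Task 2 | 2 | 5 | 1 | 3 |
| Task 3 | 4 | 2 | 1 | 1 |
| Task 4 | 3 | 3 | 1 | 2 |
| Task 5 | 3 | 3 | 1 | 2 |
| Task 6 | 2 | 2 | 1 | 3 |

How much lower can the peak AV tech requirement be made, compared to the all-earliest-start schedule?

Early-start peak: h1:17  h2:17  h3:10  h4:2  h5:0 ⇒ 17.
Leveled (Task 1@1, Task 2@1, Task 3@1, Task 4@3, Task 5@3, Task 6@4): h1:9  h2:9  h3:10  h4:10  h5:8 ⇒ 10.
Reduction 17 − 10 = 7.

7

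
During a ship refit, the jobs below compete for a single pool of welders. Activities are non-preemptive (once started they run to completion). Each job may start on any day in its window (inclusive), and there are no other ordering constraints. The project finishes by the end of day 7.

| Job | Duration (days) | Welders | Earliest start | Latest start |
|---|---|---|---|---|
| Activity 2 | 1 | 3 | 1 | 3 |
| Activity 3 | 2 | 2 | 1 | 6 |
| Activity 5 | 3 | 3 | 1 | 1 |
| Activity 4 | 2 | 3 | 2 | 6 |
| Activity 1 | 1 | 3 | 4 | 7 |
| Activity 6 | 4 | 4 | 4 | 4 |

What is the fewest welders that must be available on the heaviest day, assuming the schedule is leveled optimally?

Early-start (Activity 2@1, Activity 3@1, Activity 5@1, Activity 4@2, Activity 1@4, Activity 6@4) gives peak 8: d1:8  d2:8  d3:6  d4:7  d5:4  d6:4  d7:4.
Shift Activity 3→2, Activity 4→4, Activity 1→6.
Schedule Activity 2@1, Activity 3@2, Activity 5@1, Activity 4@4, Activity 1@6, Activity 6@4: d1:6  d2:5  d3:5  d4:7  d5:7  d6:7  d7:4 — peak 7.

7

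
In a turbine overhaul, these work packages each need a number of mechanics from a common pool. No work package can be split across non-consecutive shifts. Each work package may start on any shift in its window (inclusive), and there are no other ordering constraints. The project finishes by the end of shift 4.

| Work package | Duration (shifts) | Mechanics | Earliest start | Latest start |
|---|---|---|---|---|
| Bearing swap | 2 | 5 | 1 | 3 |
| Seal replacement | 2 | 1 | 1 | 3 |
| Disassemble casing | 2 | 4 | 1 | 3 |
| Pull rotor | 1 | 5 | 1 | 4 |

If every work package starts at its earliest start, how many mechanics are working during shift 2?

10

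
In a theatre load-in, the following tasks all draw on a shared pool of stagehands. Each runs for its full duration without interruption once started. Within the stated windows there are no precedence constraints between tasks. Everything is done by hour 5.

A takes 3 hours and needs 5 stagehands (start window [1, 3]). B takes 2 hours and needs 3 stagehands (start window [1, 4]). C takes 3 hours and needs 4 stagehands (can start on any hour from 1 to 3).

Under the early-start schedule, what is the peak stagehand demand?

12

Early-start schedule: A@1, B@1, C@1.
Load per hour: hour 1: 12, hour 2: 12, hour 3: 9, hour 4: 0, hour 5: 0.
Peak is 12.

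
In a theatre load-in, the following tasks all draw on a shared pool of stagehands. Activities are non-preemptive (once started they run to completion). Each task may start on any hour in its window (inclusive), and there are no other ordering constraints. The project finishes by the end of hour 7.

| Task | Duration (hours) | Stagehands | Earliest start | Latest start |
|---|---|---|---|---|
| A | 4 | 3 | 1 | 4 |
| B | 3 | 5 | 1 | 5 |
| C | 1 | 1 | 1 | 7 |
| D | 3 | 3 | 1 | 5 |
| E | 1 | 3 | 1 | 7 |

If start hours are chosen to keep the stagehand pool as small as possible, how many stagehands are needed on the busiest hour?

Early-start (A@1, B@1, C@1, D@1, E@1) gives peak 15: h1:15  h2:11  h3:11  h4:3  h5:0  h6:0  h7:0.
Shift B→5, C→5, E→4.
Schedule A@1, B@5, C@5, D@1, E@4: h1:6  h2:6  h3:6  h4:6  h5:6  h6:5  h7:5 — peak 6.
Total stagehand-hours = 40 over 7 hours ⇒ peak ≥ ⌈40/7⌉ = 6, so 6 is optimal.

6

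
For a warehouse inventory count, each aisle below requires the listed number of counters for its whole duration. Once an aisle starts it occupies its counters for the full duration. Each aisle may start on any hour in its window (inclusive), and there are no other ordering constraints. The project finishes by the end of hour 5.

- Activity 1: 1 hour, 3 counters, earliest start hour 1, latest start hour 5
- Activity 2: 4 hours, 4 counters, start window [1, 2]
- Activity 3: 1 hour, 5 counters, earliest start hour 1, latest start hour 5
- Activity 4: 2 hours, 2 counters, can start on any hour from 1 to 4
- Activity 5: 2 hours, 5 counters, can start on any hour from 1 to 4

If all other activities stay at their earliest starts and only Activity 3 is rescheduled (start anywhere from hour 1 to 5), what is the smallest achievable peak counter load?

14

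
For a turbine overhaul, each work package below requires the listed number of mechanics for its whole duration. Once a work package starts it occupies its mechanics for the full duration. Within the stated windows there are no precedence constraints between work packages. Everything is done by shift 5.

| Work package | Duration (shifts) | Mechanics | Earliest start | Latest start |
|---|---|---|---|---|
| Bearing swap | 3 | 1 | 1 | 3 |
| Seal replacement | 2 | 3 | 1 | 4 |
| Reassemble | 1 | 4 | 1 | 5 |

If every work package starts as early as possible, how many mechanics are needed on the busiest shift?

Early-start schedule: Bearing swap@1, Seal replacement@1, Reassemble@1.
Load per shift: shift 1: 8, shift 2: 4, shift 3: 1, shift 4: 0, shift 5: 0.
Peak is 8.

8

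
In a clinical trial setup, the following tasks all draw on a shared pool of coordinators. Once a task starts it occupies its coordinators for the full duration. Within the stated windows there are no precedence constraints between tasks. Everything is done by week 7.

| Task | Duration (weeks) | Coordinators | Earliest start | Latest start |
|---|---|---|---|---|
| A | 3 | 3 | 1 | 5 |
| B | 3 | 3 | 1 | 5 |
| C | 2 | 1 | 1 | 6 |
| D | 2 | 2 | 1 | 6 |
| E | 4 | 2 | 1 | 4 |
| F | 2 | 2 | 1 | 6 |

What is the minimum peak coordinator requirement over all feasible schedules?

Early-start (A@1, B@1, C@1, D@1, E@1, F@1) gives peak 13: w1:13  w2:13  w3:8  w4:2  w5:0  w6:0  w7:0.
Shift C→4, D→4, E→4, F→6.
Schedule A@1, B@1, C@4, D@4, E@4, F@6: w1:6  w2:6  w3:6  w4:5  w5:5  w6:4  w7:4 — peak 6.
Total coordinator-weeks = 36 over 7 weeks ⇒ peak ≥ ⌈36/7⌉ = 6, so 6 is optimal.

6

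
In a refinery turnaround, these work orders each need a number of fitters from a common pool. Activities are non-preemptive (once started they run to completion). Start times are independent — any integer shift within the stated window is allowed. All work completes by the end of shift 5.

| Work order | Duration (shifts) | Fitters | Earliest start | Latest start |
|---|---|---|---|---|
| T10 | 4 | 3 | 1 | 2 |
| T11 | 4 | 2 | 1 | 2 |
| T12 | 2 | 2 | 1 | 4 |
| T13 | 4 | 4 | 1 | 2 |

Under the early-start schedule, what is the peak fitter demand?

11

Early-start schedule: T10@1, T11@1, T12@1, T13@1.
Load per shift: shift 1: 11, shift 2: 11, shift 3: 9, shift 4: 9, shift 5: 0.
Peak is 11.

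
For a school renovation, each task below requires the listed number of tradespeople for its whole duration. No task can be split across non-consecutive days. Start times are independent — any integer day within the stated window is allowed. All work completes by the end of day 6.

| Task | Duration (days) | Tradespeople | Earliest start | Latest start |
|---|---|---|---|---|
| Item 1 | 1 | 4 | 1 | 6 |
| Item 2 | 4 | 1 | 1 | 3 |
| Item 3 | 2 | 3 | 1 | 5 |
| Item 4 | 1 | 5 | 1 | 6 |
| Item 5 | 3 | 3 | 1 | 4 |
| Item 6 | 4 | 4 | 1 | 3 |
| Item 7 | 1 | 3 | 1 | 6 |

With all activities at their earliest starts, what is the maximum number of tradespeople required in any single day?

23

Early-start schedule: Item 1@1, Item 2@1, Item 3@1, Item 4@1, Item 5@1, Item 6@1, Item 7@1.
Load per day: day 1: 23, day 2: 11, day 3: 8, day 4: 5, day 5: 0, day 6: 0.
Peak is 23.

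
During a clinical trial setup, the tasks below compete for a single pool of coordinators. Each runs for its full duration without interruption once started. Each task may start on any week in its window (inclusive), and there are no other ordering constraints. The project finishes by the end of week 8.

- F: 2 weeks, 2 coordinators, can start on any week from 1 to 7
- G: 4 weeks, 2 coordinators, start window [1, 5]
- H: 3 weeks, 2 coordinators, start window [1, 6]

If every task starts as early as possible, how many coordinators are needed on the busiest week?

6

Early-start schedule: F@1, G@1, H@1.
Load per week: week 1: 6, week 2: 6, week 3: 4, week 4: 2, week 5: 0, week 6: 0, week 7: 0, week 8: 0.
Peak is 6.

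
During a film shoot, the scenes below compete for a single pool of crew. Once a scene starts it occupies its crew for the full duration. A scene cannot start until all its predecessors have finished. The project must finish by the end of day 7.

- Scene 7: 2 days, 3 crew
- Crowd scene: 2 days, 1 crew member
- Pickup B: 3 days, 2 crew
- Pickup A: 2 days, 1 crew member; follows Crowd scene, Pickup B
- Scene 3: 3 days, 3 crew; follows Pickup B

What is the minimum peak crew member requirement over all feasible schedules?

5

Early-start (Scene 7@1, Crowd scene@1, Pickup B@1, Pickup A@4, Scene 3@4) gives peak 6: d1:6  d2:6  d3:2  d4:4  d5:4  d6:3  d7:0.
Shift Crowd scene→3, Pickup A→5.
Schedule Scene 7@1, Crowd scene@3, Pickup B@1, Pickup A@5, Scene 3@4: d1:5  d2:5  d3:3  d4:4  d5:4  d6:4  d7:0 — peak 5.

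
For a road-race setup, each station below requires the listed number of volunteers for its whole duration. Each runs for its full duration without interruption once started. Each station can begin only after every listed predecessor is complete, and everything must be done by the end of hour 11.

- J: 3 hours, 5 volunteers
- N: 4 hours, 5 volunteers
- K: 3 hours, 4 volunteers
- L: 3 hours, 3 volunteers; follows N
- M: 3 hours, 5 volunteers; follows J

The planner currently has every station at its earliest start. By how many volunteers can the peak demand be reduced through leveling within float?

5

Early-start peak: h1:14  h2:14  h3:14  h4:10  h5:8  h6:8  h7:3  h8:0  h9:0  h10:0  h11:0 ⇒ 14.
Leveled (J@1, N@4, K@1, L@8, M@8): h1:9  h2:9  h3:9  h4:5  h5:5  h6:5  h7:5  h8:8  h9:8  h10:8  h11:0 ⇒ 9.
Reduction 14 − 9 = 5.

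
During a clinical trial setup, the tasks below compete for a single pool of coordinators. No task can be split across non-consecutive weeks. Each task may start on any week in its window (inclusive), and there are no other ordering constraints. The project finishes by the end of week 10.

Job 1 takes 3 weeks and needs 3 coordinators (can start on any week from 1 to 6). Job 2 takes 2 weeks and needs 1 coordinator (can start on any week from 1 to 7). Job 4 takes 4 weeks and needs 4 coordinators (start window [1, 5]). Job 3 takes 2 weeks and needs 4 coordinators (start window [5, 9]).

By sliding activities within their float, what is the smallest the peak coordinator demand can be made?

4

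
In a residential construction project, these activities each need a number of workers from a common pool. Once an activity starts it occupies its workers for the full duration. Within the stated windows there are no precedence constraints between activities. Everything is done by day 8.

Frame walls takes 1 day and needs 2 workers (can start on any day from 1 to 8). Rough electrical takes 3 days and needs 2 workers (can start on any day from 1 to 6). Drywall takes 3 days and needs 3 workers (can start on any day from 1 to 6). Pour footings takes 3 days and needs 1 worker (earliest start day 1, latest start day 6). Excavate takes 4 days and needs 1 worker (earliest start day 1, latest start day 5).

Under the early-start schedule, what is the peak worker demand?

9

Early-start schedule: Frame walls@1, Rough electrical@1, Drywall@1, Pour footings@1, Excavate@1.
Load per day: day 1: 9, day 2: 7, day 3: 7, day 4: 1, day 5: 0, day 6: 0, day 7: 0, day 8: 0.
Peak is 9.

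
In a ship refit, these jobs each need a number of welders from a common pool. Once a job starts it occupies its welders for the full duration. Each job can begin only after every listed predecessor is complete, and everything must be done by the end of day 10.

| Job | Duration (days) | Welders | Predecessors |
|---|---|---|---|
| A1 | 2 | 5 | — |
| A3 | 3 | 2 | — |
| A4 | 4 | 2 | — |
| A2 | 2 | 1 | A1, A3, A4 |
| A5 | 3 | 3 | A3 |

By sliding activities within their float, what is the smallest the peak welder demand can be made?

5

Early-start (A1@1, A3@1, A4@1, A2@5, A5@4) gives peak 9: d1:9  d2:9  d3:4  d4:5  d5:4  d6:4  d7:0  d8:0  d9:0  d10:0.
Shift A3→3, A4→3, A2→7, A5→6.
Schedule A1@1, A3@3, A4@3, A2@7, A5@6: d1:5  d2:5  d3:4  d4:4  d5:4  d6:5  d7:4  d8:4  d9:0  d10:0 — peak 5.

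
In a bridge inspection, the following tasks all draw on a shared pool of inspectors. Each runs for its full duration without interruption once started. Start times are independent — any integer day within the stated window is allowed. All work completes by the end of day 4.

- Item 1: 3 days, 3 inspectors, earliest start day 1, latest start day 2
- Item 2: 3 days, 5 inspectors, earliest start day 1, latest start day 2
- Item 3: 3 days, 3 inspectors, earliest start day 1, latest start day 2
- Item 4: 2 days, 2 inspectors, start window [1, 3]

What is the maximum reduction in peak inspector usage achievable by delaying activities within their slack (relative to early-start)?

Early-start peak: d1:13  d2:13  d3:11  d4:0 ⇒ 13.
Leveled (Item 1@1, Item 2@1, Item 3@1, Item 4@1): d1:13  d2:13  d3:11  d4:0 ⇒ 13.
Reduction 13 − 13 = 0.

0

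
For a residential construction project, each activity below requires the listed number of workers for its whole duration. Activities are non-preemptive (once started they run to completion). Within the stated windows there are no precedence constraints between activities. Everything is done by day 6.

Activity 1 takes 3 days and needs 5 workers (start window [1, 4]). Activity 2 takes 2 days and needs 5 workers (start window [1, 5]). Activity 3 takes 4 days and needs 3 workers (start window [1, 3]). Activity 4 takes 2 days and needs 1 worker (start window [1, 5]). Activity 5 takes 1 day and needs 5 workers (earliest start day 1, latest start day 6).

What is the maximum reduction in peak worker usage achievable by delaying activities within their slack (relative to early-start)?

Early-start peak: d1:19  d2:14  d3:8  d4:3  d5:0  d6:0 ⇒ 19.
Leveled (Activity 1@1, Activity 2@4, Activity 3@1, Activity 4@5, Activity 5@6): d1:8  d2:8  d3:8  d4:8  d5:6  d6:6 ⇒ 8.
Reduction 19 − 8 = 11.

11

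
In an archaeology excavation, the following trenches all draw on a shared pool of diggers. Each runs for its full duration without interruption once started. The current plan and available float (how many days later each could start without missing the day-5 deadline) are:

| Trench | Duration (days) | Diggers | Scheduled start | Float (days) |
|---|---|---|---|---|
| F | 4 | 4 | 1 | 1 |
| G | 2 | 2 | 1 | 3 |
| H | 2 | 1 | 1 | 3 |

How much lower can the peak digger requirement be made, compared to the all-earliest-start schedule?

Early-start peak: d1:7  d2:7  d3:4  d4:4  d5:0 ⇒ 7.
Leveled (F@1, G@1, H@3): d1:6  d2:6  d3:5  d4:5  d5:0 ⇒ 6.
Reduction 7 − 6 = 1.

1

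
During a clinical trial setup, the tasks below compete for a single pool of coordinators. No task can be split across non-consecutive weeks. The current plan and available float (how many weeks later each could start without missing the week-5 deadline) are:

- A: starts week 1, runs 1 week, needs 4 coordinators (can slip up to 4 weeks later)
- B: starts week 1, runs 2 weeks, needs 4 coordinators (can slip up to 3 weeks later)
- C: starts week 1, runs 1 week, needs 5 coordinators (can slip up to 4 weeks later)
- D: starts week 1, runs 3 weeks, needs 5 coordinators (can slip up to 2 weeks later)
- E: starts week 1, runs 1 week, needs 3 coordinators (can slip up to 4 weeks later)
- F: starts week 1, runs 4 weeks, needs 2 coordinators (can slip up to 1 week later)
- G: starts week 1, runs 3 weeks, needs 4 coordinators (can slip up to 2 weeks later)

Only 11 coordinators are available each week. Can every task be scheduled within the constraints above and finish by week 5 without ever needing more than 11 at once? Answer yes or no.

Schedule A@1, B@1, C@2, D@3, E@1, F@2, G@3: w1:11  w2:11  w3:11  w4:11  w5:11 — peak 11 ≤ 11.

yes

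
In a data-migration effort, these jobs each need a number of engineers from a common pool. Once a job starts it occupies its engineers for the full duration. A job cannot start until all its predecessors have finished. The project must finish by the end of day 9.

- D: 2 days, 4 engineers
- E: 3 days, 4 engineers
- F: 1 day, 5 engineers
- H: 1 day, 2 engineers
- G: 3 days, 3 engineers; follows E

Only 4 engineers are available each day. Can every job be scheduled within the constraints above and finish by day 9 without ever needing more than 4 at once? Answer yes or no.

The minimum achievable peak is 5; 4 < 5, so no feasible schedule stays within the cap.

no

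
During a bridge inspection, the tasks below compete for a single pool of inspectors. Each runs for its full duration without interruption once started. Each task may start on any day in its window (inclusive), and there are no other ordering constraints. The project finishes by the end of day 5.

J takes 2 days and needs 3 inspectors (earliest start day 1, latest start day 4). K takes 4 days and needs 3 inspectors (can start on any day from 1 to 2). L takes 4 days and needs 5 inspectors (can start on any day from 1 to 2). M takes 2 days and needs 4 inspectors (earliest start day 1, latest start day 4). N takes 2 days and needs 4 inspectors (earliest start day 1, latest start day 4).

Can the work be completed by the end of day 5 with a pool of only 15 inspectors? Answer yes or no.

Schedule J@1, K@1, L@1, M@1, N@3: d1:15  d2:15  d3:12  d4:12  d5:0 — peak 15 ≤ 15.

yes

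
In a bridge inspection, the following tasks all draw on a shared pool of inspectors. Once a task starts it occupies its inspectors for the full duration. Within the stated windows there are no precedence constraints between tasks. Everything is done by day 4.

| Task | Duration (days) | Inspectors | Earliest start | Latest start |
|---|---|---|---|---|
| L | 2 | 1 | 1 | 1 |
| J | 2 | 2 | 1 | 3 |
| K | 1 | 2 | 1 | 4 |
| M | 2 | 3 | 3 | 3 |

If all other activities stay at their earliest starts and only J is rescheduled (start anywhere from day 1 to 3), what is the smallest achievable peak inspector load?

J@1: d1:5  d2:3  d3:3  d4:3 → peak 5
J@2: d1:3  d2:3  d3:5  d4:3 → peak 5
J@3: d1:3  d2:1  d3:5  d4:5 → peak 5
Best is J@1, peak 5.

5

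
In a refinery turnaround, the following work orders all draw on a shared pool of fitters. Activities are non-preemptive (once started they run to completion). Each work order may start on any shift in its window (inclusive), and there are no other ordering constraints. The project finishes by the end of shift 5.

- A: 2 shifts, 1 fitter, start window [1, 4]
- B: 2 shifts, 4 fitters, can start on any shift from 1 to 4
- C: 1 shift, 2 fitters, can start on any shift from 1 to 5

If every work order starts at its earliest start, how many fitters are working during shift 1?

At early start, shift 1 has: A, B, C.
Demand: 1 + 4 + 2 = 7.

7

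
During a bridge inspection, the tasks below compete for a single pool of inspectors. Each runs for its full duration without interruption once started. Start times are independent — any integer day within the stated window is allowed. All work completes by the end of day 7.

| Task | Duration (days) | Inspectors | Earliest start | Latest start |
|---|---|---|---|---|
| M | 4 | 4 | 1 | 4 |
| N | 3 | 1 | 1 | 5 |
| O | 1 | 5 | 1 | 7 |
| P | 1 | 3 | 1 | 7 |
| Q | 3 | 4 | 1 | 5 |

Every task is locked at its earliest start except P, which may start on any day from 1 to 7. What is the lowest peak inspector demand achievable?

14

P@1: d1:17  d2:9  d3:9  d4:4  d5:0  d6:0  d7:0 → peak 17
P@2: d1:14  d2:12  d3:9  d4:4  d5:0  d6:0  d7:0 → peak 14
P@3: d1:14  d2:9  d3:12  d4:4  d5:0  d6:0  d7:0 → peak 14
P@4: d1:14  d2:9  d3:9  d4:7  d5:0  d6:0  d7:0 → peak 14
P@5: d1:14  d2:9  d3:9  d4:4  d5:3  d6:0  d7:0 → peak 14
P@6: d1:14  d2:9  d3:9  d4:4  d5:0  d6:3  d7:0 → peak 14
P@7: d1:14  d2:9  d3:9  d4:4  d5:0  d6:0  d7:3 → peak 14
Best is P@2, peak 14.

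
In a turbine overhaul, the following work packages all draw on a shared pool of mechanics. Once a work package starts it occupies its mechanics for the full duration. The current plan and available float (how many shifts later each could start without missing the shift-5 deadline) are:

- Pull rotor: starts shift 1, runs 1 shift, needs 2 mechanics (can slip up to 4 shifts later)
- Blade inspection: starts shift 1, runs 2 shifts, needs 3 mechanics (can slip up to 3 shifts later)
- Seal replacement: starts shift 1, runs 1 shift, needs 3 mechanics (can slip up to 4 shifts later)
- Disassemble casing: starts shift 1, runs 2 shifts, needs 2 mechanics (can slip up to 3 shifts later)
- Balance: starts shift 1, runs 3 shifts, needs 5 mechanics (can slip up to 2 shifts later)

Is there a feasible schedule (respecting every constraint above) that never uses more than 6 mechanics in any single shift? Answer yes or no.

no

The minimum achievable peak is 7; 6 < 7, so no feasible schedule stays within the cap.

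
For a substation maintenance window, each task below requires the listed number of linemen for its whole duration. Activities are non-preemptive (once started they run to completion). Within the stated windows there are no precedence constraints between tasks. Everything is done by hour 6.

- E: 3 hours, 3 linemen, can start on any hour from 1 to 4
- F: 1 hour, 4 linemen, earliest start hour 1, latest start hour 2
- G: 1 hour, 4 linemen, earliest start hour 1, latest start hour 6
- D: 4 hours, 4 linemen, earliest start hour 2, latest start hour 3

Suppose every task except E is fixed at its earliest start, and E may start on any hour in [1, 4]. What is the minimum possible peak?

8

E@1: h1:11  h2:7  h3:7  h4:4  h5:4  h6:0 → peak 11
E@2: h1:8  h2:7  h3:7  h4:7  h5:4  h6:0 → peak 8
E@3: h1:8  h2:4  h3:7  h4:7  h5:7  h6:0 → peak 8
E@4: h1:8  h2:4  h3:4  h4:7  h5:7  h6:3 → peak 8
Best is E@2, peak 8.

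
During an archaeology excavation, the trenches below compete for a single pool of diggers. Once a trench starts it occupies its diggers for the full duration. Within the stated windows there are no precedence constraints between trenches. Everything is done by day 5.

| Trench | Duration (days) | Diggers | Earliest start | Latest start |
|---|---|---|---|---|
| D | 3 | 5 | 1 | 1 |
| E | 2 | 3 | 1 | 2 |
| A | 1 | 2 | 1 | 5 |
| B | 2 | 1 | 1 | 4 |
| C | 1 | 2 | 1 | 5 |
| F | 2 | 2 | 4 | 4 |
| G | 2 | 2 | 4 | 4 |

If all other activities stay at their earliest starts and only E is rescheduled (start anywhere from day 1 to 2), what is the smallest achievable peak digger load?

E@1: d1:13  d2:9  d3:5  d4:4  d5:4 → peak 13
E@2: d1:10  d2:9  d3:8  d4:4  d5:4 → peak 10
Best is E@2, peak 10.

10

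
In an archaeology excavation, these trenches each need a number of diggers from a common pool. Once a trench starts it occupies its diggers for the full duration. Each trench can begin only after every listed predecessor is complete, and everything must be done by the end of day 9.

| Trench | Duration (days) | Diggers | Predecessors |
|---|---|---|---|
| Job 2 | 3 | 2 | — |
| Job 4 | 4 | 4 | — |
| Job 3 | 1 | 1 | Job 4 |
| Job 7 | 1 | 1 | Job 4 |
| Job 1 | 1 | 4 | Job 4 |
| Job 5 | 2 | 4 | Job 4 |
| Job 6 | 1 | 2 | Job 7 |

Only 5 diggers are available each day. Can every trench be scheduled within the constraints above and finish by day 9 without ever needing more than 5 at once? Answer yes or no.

no

The minimum achievable peak is 6; 5 < 6, so no feasible schedule stays within the cap.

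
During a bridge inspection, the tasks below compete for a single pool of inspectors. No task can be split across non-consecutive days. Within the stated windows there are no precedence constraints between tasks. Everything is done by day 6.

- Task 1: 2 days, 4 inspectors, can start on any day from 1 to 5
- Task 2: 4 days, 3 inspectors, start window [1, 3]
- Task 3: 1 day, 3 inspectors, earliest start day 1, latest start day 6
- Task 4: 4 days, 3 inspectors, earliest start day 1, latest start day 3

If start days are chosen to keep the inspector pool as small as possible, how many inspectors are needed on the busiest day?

7

Early-start (Task 1@1, Task 2@1, Task 3@1, Task 4@1) gives peak 13: d1:13  d2:10  d3:6  d4:6  d5:0  d6:0.
Shift Task 3→5, Task 4→3.
Schedule Task 1@1, Task 2@1, Task 3@5, Task 4@3: d1:7  d2:7  d3:6  d4:6  d5:6  d6:3 — peak 7.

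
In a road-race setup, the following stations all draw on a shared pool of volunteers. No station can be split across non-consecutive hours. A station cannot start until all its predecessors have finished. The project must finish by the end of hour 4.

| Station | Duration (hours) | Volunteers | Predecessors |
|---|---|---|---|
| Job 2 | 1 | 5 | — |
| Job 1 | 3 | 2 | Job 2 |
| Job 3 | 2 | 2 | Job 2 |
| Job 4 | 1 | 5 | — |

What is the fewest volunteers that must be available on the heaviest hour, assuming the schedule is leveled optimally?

7

Early-start (Job 2@1, Job 1@2, Job 3@2, Job 4@1) gives peak 10: h1:10  h2:4  h3:4  h4:2.
Shift Job 4→4.
Schedule Job 2@1, Job 1@2, Job 3@2, Job 4@4: h1:5  h2:4  h3:4  h4:7 — peak 7.
No arrangement of the 8 feasible schedules does better.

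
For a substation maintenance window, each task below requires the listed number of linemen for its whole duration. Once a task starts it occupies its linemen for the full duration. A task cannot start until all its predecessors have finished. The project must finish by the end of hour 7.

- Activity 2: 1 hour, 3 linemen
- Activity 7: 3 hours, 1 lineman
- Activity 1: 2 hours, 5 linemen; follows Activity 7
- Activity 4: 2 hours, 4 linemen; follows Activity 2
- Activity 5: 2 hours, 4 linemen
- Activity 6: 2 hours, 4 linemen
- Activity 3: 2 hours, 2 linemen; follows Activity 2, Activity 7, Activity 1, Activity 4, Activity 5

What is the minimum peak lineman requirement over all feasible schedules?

9

Early-start (Activity 2@1, Activity 7@1, Activity 1@4, Activity 4@2, Activity 5@1, Activity 6@1, Activity 3@6) gives peak 13: h1:12  h2:13  h3:5  h4:5  h5:5  h6:2  h7:2.
Shift Activity 6→3.
Schedule Activity 2@1, Activity 7@1, Activity 1@4, Activity 4@2, Activity 5@1, Activity 6@3, Activity 3@6: h1:8  h2:9  h3:9  h4:9  h5:5  h6:2  h7:2 — peak 9.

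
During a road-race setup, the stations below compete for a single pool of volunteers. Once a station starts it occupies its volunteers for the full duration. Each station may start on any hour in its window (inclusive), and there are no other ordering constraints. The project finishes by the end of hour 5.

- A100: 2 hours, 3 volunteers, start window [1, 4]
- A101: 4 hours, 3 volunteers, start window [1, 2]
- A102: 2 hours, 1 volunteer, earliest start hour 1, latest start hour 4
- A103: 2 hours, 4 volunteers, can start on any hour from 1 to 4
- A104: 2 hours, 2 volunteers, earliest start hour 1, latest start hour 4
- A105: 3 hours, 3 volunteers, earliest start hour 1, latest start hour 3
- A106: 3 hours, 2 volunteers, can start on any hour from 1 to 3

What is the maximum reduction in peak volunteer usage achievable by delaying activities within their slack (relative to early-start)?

Early-start peak: h1:18  h2:18  h3:8  h4:3  h5:0 ⇒ 18.
Leveled (A100@1, A101@1, A102@1, A103@1, A104@3, A105@3, A106@3): h1:11  h2:11  h3:10  h4:10  h5:5 ⇒ 11.
Reduction 18 − 11 = 7.

7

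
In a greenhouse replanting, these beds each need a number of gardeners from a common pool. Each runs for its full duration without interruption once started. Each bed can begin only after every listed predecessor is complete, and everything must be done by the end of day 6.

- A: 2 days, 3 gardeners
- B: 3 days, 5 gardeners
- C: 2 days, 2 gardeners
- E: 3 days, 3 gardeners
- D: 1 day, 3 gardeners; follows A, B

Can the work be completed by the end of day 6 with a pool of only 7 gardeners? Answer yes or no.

yes

Schedule A@4, B@1, C@1, E@4, D@6: d1:7  d2:7  d3:5  d4:6  d5:6  d6:6 — peak 7 ≤ 7.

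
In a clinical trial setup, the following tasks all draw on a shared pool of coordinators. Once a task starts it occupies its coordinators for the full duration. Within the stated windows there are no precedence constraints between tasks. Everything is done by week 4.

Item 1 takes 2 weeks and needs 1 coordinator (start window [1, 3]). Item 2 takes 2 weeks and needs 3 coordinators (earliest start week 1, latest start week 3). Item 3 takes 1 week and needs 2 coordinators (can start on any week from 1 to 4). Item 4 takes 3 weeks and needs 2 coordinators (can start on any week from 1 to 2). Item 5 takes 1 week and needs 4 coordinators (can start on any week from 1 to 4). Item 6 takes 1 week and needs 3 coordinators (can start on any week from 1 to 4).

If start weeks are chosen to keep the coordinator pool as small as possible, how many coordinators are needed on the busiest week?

6

Early-start (Item 1@1, Item 2@1, Item 3@1, Item 4@1, Item 5@1, Item 6@1) gives peak 15: w1:15  w2:6  w3:2  w4:0.
Shift Item 4→2, Item 5→3, Item 6→4.
Schedule Item 1@1, Item 2@1, Item 3@1, Item 4@2, Item 5@3, Item 6@4: w1:6  w2:6  w3:6  w4:5 — peak 6.
Total coordinator-weeks = 23 over 4 weeks ⇒ peak ≥ ⌈23/4⌉ = 6, so 6 is optimal.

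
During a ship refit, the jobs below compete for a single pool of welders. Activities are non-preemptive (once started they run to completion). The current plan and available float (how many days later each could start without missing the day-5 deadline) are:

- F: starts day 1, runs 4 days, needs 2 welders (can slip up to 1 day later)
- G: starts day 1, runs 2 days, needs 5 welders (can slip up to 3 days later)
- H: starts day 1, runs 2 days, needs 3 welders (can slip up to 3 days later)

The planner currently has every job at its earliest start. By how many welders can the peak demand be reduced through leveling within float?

Early-start peak: d1:10  d2:10  d3:2  d4:2  d5:0 ⇒ 10.
Leveled (F@1, G@1, H@3): d1:7  d2:7  d3:5  d4:5  d5:0 ⇒ 7.
Reduction 10 − 7 = 3.

3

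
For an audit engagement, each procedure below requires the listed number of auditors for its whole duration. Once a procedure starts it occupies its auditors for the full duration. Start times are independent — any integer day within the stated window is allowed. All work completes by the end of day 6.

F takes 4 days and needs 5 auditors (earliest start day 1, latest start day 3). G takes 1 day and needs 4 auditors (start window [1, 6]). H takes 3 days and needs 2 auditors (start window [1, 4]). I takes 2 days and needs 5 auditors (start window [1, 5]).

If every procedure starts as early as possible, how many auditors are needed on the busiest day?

16

Early-start schedule: F@1, G@1, H@1, I@1.
Load per day: day 1: 16, day 2: 12, day 3: 7, day 4: 5, day 5: 0, day 6: 0.
Peak is 16.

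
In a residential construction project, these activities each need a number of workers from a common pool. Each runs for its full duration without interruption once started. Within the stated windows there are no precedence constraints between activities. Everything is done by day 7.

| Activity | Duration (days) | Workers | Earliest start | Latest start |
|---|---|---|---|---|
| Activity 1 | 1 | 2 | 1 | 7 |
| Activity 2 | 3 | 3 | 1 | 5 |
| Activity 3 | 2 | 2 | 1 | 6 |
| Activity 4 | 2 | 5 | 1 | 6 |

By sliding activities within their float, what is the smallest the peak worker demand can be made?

5

Early-start (Activity 1@1, Activity 2@1, Activity 3@1, Activity 4@1) gives peak 12: d1:12  d2:10  d3:3  d4:0  d5:0  d6:0  d7:0.
Shift Activity 3→2, Activity 4→4.
Schedule Activity 1@1, Activity 2@1, Activity 3@2, Activity 4@4: d1:5  d2:5  d3:5  d4:5  d5:5  d6:0  d7:0 — peak 5.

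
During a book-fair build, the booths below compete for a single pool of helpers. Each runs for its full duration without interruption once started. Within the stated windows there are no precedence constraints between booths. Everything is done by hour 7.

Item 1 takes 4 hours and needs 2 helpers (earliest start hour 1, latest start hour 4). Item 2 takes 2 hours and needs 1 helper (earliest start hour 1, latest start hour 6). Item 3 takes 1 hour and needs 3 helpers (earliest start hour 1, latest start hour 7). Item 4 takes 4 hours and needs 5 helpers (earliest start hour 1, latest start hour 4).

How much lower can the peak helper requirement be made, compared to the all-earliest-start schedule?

4

Early-start peak: h1:11  h2:8  h3:7  h4:7  h5:0  h6:0  h7:0 ⇒ 11.
Leveled (Item 1@1, Item 2@1, Item 3@1, Item 4@3): h1:6  h2:3  h3:7  h4:7  h5:5  h6:5  h7:0 ⇒ 7.
Reduction 11 − 7 = 4.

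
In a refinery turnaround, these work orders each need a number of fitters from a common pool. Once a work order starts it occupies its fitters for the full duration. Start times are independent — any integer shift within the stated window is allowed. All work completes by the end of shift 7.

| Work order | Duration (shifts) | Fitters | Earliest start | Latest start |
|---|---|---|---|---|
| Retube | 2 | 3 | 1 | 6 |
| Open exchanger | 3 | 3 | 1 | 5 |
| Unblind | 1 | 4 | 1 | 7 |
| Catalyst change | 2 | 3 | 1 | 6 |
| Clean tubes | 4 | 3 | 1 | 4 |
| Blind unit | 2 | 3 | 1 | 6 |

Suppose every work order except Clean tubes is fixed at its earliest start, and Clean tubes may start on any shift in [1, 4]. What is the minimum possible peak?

Clean tubes@1: s1:19  s2:15  s3:6  s4:3  s5:0  s6:0  s7:0 → peak 19
Clean tubes@2: s1:16  s2:15  s3:6  s4:3  s5:3  s6:0  s7:0 → peak 16
Clean tubes@3: s1:16  s2:12  s3:6  s4:3  s5:3  s6:3  s7:0 → peak 16
Clean tubes@4: s1:16  s2:12  s3:3  s4:3  s5:3  s6:3  s7:3 → peak 16
Best is Clean tubes@2, peak 16.

16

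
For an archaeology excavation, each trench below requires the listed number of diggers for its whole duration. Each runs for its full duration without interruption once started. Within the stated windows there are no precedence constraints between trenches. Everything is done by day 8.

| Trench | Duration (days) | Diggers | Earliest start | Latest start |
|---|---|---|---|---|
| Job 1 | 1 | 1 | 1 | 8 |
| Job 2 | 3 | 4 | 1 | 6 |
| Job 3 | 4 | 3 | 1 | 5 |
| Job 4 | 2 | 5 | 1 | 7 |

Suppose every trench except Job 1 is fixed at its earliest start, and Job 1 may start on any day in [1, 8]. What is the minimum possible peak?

Job 1@1: d1:13  d2:12  d3:7  d4:3  d5:0  d6:0  d7:0  d8:0 → peak 13
Job 1@2: d1:12  d2:13  d3:7  d4:3  d5:0  d6:0  d7:0  d8:0 → peak 13
Job 1@3: d1:12  d2:12  d3:8  d4:3  d5:0  d6:0  d7:0  d8:0 → peak 12
Job 1@4: d1:12  d2:12  d3:7  d4:4  d5:0  d6:0  d7:0  d8:0 → peak 12
Job 1@5: d1:12  d2:12  d3:7  d4:3  d5:1  d6:0  d7:0  d8:0 → peak 12
Job 1@6: d1:12  d2:12  d3:7  d4:3  d5:0  d6:1  d7:0  d8:0 → peak 12
Job 1@7: d1:12  d2:12  d3:7  d4:3  d5:0  d6:0  d7:1  d8:0 → peak 12
Job 1@8: d1:12  d2:12  d3:7  d4:3  d5:0  d6:0  d7:0  d8:1 → peak 12
Best is Job 1@3, peak 12.

12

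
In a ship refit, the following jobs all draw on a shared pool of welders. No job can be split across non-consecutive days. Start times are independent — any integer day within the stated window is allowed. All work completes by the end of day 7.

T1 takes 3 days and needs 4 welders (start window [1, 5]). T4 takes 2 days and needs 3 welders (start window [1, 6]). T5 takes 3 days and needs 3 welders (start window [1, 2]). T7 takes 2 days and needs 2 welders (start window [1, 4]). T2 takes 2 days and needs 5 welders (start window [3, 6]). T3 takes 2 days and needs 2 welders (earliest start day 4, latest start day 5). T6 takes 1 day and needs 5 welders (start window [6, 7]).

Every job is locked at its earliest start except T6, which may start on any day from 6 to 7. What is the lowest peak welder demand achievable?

12

T6@6: d1:12  d2:12  d3:12  d4:7  d5:2  d6:5  d7:0 → peak 12
T6@7: d1:12  d2:12  d3:12  d4:7  d5:2  d6:0  d7:5 → peak 12
Best is T6@6, peak 12.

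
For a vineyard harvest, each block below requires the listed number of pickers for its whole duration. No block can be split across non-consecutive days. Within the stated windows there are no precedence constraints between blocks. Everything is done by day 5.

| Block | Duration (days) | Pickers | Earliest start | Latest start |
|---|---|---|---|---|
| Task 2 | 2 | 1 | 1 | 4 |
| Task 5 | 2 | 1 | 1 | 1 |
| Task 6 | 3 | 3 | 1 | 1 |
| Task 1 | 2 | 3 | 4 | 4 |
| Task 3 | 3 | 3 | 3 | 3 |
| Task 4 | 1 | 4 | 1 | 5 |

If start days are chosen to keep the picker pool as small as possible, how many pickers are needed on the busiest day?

Early-start (Task 2@1, Task 5@1, Task 6@1, Task 1@4, Task 3@3, Task 4@1) gives peak 9: d1:9  d2:5  d3:6  d4:6  d5:6.
Shift Task 2→2.
Schedule Task 2@2, Task 5@1, Task 6@1, Task 1@4, Task 3@3, Task 4@1: d1:8  d2:5  d3:7  d4:6  d5:6 — peak 8.
No arrangement of the 20 feasible schedules does better.

8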